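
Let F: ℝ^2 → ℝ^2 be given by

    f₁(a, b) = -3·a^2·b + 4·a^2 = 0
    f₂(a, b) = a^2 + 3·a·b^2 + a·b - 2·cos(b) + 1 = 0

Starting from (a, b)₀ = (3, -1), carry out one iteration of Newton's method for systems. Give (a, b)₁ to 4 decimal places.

(1.6626, -0.7470)

At (3, -1): F = (63.0000, 14.919395).
Jacobian J = [[-6·a·b + 8·a, -3·a^2], [2·a + 3·b^2 + b, 6·a·b + a + 2·sin(b)]].
At the point, J = [[42.0000, -27.0000], [8.0000, -16.682942]] (det J = -484.683563).
Solving J·Δ = −F gives Δ = (-1.3374, 0.2530).
Then the next iterate is (a, b)₁ = (1.6626, -0.7470).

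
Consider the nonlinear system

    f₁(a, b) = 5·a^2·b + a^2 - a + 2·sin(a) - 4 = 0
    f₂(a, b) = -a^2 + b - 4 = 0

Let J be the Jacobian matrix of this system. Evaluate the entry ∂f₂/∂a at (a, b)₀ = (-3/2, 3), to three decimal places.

3.000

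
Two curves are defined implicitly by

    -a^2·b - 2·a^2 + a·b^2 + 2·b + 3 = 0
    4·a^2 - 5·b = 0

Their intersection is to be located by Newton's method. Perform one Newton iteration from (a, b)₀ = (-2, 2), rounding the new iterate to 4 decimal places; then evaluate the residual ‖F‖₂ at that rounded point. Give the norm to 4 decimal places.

At (-2, 2): F = (-17.0000, 6.0000).
Jacobian J = [[-2·a·b - 4·a + b^2, -a^2 + 2·a·b + 2], [8·a, -5]].
At the point, J = [[20.0000, -10.0000], [-16.0000, -5.0000]] (det J = -260.0000).
Solving J·Δ = −F gives Δ = (0.5577, -0.5846).
Then the next iterate is (a, b)₁ = (-1.4423, 1.4154).
Re-evaluating at (-1.4423, 1.4154): F = (-4.163457, 1.243917), so ‖F‖₂ = 4.3453.

4.3453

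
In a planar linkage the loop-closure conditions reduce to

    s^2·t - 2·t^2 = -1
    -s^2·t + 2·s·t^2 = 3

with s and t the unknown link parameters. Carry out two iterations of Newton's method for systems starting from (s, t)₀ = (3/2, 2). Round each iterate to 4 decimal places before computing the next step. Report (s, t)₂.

(1.4797, 1.4468)

At (3/2, 2): F = (-2.5000, 4.5000).
Jacobian J = [[2·s·t, s^2 - 4·t], [-2·s·t + 2·t^2, -s^2 + 4·s·t]].
At the point, J = [[6.0000, -5.7500], [2.0000, 9.7500]] (det J = 70.0000).
Solving J·Δ = −F gives Δ = (-0.0214, -0.4571).
Then the next iterate is (s, t)₁ = (1.4786, 1.5429).
Round to (1.4786, 1.5429) and repeat: F = (-0.387903, 0.666557), J = [[4.562664, -3.985342], [0.198417, 6.939070]].
Δ = (0.0011, -0.0961), so (s, t)₂ = (1.4797, 1.4468).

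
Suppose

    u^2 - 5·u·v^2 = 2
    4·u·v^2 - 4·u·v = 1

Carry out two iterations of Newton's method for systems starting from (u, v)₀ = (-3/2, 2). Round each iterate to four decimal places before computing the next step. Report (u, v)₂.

At (-3/2, 2): F = (30.2500, -13.0000).
Jacobian J = [[2·u - 5·v^2, -10·u·v], [4·v^2 - 4·v, 8·u·v - 4·u]].
At the point, J = [[-23.0000, 30.0000], [8.0000, -18.0000]] (det J = 174.0000).
Solving J·Δ = −F gives Δ = (0.8879, -0.3276).
Then the next iterate is (u, v)₁ = (-0.6121, 1.6724).
Round to (-0.6121, 1.6724) and repeat: F = (6.934645, -3.753279), J = [[-15.208809, 10.236760], [4.498087, -5.741008]].
Δ = (0.0337, -0.6274), so (u, v)₂ = (-0.5784, 1.0450).

(-0.5784, 1.0450)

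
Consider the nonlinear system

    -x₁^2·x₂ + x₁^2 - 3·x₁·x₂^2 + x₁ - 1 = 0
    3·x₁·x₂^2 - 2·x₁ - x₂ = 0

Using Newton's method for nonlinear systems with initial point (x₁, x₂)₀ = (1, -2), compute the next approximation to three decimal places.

At (1, -2): F = (-9.000, 12.000).
Jacobian J = [[-2·x₁·x₂ + 2·x₁ - 3·x₂^2 + 1, -x₁^2 - 6·x₁·x₂], [3·x₂^2 - 2, 6·x₁·x₂ - 1]].
At the point, J = [[-5.000, 11.000], [10.000, -13.000]] (det J = -45.000).
Solving J·Δ = −F gives Δ = (-0.333, 0.667).
Then the next iterate is (x₁, x₂)₁ = (0.667, -1.333).

(0.667, -1.333)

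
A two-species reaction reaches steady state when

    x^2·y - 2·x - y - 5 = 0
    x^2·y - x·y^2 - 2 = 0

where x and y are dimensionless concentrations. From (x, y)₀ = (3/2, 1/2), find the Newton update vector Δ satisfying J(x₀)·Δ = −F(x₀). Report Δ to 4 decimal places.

At (3/2, 1/2): F = (-7.3750, -1.2500).
Jacobian J = [[2·x·y - 2, x^2 - 1], [2·x·y - y^2, x^2 - 2·x·y]].
At the point, J = [[-0.5000, 1.2500], [1.2500, 0.7500]] (det J = -1.9375).
Solving J·Δ = −F gives Δ = (-2.0484, 5.0806).

(-2.0484, 5.0806)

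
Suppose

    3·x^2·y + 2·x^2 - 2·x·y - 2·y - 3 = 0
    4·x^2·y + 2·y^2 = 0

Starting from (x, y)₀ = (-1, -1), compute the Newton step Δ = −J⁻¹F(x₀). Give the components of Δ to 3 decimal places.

(0.250, 1.000)

At (-1, -1): F = (-4.000, -2.000).
Jacobian J = [[6·x·y + 4·x - 2·y, 3·x^2 - 2·x - 2], [8·x·y, 4·x^2 + 4·y]].
At the point, J = [[4.000, 3.000], [8.000, 0.000]] (det J = -24.000).
Solving J·Δ = −F gives Δ = (0.250, 1.000).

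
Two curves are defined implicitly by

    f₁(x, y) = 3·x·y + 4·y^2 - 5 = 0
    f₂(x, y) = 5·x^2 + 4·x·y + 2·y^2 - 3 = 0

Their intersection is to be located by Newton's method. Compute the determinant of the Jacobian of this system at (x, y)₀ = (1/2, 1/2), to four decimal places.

-32.5000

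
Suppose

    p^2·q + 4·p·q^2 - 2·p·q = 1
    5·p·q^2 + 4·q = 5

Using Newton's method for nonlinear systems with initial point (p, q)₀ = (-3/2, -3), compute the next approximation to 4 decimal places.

(-1.5294, -1.2485)

At (-3/2, -3): F = (-70.7500, -84.5000).
Jacobian J = [[2·p·q + 4·q^2 - 2·q, p^2 + 8·p·q - 2·p], [5·q^2, 10·p·q + 4]].
At the point, J = [[51.0000, 41.2500], [45.0000, 49.0000]] (det J = 642.7500).
Solving J·Δ = −F gives Δ = (-0.0294, 1.7515).
Then the next iterate is (p, q)₁ = (-1.5294, -1.2485).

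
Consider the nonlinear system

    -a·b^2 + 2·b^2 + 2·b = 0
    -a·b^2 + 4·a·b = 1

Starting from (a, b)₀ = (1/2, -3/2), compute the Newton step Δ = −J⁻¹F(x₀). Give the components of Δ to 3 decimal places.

(-0.404, 0.513)

At (1/2, -3/2): F = (0.375, -5.125).
Jacobian J = [[-b^2, -2·a·b + 4·b + 2], [-b^2 + 4·b, -2·a·b + 4·a]].
At the point, J = [[-2.250, -2.500], [-8.250, 3.500]] (det J = -28.500).
Solving J·Δ = −F gives Δ = (-0.404, 0.513).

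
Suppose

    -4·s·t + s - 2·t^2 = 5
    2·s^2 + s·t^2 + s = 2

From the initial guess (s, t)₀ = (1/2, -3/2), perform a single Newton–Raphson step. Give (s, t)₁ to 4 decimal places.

At (1/2, -3/2): F = (-6.0000, 0.1250).
Jacobian J = [[-4·t + 1, -4·s - 4·t], [4·s + t^2 + 1, 2·s·t]].
At the point, J = [[7.0000, 4.0000], [5.2500, -1.5000]] (det J = -31.5000).
Solving J·Δ = −F gives Δ = (0.2698, 1.0278).
Then the next iterate is (s, t)₁ = (0.7698, -0.4722).

(0.7698, -0.4722)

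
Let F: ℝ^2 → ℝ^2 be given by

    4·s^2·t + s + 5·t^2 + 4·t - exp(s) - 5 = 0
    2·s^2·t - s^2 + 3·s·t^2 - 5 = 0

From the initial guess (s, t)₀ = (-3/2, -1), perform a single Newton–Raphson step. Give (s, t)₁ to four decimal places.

At (-3/2, -1): F = (-14.723130, -16.2500).
Jacobian J = [[8·s·t - exp(s) + 1, 4·s^2 + 10·t + 4], [4·s·t - 2·s + 3·t^2, 2·s^2 + 6·s·t]].
At the point, J = [[12.776870, 3.0000], [12.0000, 13.5000]] (det J = 136.487743).
Solving J·Δ = −F gives Δ = (1.0991, 0.2267).
Then the next iterate is (s, t)₁ = (-0.4009, -0.7733).

(-0.4009, -0.7733)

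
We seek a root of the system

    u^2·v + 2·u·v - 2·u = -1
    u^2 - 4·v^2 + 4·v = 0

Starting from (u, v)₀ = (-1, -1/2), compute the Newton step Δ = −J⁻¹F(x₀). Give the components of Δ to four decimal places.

(1.4444, 0.6111)

At (-1, -1/2): F = (3.5000, -2.0000).
Jacobian J = [[2·u·v + 2·v - 2, u^2 + 2·u], [2·u, -8·v + 4]].
At the point, J = [[-2.0000, -1.0000], [-2.0000, 8.0000]] (det J = -18.0000).
Solving J·Δ = −F gives Δ = (1.4444, 0.6111).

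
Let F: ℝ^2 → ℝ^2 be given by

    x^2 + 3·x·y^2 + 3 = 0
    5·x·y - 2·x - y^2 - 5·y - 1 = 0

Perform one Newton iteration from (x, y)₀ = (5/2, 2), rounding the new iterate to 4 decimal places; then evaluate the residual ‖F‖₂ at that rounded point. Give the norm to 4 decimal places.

12.8572

At (5/2, 2): F = (39.2500, 5.0000).
Jacobian J = [[2·x + 3·y^2, 6·x·y], [5·y - 2, 5·x - 2·y - 5]].
At the point, J = [[17.0000, 30.0000], [8.0000, 3.5000]] (det J = -180.5000).
Solving J·Δ = −F gives Δ = (-0.0699, -1.2687).
Then the next iterate is (x, y)₁ = (2.4301, 0.7313).
Re-evaluating at (2.4301, 0.7313): F = (12.804236, -1.165839), so ‖F‖₂ = 12.8572.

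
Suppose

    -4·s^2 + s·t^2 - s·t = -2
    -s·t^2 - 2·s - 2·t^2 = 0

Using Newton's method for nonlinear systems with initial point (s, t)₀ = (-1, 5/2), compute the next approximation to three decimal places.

(-0.872, 1.439)

At (-1, 5/2): F = (-5.750, -4.250).
Jacobian J = [[-8·s + t^2 - t, 2·s·t - s], [-t^2 - 2, -2·s·t - 4·t]].
At the point, J = [[11.750, -4.000], [-8.250, -5.000]] (det J = -91.750).
Solving J·Δ = −F gives Δ = (0.128, -1.061).
Then the next iterate is (s, t)₁ = (-0.872, 1.439).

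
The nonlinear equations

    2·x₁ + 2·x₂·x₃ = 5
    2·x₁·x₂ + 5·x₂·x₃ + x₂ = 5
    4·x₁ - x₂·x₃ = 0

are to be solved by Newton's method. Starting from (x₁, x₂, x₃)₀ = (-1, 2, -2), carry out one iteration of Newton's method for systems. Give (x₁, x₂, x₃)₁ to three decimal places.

At (-1, 2, -2): F = (-15.000, -27.000, 0.000).
Jacobian J = [[2, 2·x₃, 2·x₂], [2·x₂, 2·x₁ + 5·x₃ + 1, 5·x₂], [4, -x₃, -x₂]].
At the point, J = [[2.000, -4.000, 4.000], [4.000, -11.000, 10.000], [4.000, 2.000, -2.000]] (det J = 20.000).
Solving J·Δ = −F gives Δ = (1.500, 9.000, 12.000).
Then the next iterate is (x₁, x₂, x₃)₁ = (0.500, 11.000, 10.000).

(0.500, 11.000, 10.000)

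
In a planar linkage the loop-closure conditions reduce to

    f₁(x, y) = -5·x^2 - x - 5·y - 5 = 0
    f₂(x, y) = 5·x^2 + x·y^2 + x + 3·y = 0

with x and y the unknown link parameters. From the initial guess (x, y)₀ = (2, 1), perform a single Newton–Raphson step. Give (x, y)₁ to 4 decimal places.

(-0.4054, 4.7027)

At (2, 1): F = (-32.0000, 27.0000).
Jacobian J = [[-10·x - 1, -5], [10·x + y^2 + 1, 2·x·y + 3]].
At the point, J = [[-21.0000, -5.0000], [22.0000, 7.0000]] (det J = -37.0000).
Solving J·Δ = −F gives Δ = (-2.4054, 3.7027).
Then the next iterate is (x, y)₁ = (-0.4054, 4.7027).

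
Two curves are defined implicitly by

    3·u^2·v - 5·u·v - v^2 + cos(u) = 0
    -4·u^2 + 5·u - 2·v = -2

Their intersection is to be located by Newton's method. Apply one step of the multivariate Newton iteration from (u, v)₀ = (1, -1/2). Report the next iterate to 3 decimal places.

At (1, -1/2): F = (1.29030, 4.000).
Jacobian J = [[6·u·v - 5·v - sin(u), 3·u^2 - 5·u - 2·v], [-8·u + 5, -2]].
At the point, J = [[-1.34147, -1.000], [-3.000, -2.000]] (det J = -0.31706).
Solving J·Δ = −F gives Δ = (4.477, -4.715).
Then the next iterate is (u, v)₁ = (5.477, -5.215).

(5.477, -5.215)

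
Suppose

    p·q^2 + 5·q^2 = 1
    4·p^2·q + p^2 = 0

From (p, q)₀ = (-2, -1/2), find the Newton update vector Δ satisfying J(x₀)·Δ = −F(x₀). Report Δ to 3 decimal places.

At (-2, -1/2): F = (-0.250, -4.000).
Jacobian J = [[q^2, 2·p·q + 10·q], [8·p·q + 2·p, 4·p^2]].
At the point, J = [[0.250, -3.000], [4.000, 16.000]] (det J = 16.000).
Solving J·Δ = −F gives Δ = (1.000, 0.000).

(1.000, 0.000)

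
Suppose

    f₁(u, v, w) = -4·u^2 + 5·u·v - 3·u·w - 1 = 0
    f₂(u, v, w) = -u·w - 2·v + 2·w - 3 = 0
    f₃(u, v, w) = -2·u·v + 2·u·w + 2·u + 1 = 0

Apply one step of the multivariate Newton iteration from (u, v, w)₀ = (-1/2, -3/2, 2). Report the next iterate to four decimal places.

(-0.3222, -1.2889, 0.3111)

At (-1/2, -3/2, 2): F = (4.7500, 5.0000, -3.5000).
Jacobian J = [[-8·u + 5·v - 3·w, 5·u, -3·u], [-w, -2, -u + 2], [-2·v + 2·w + 2, -2·u, 2·u]].
At the point, J = [[-9.5000, -2.5000, 1.5000], [-2.0000, -2.0000, 2.5000], [9.0000, 1.0000, -1.0000]] (det J = -22.5000).
Solving J·Δ = −F gives Δ = (0.1778, 0.2111, -1.6889).
Then the next iterate is (u, v, w)₁ = (-0.3222, -1.2889, 0.3111).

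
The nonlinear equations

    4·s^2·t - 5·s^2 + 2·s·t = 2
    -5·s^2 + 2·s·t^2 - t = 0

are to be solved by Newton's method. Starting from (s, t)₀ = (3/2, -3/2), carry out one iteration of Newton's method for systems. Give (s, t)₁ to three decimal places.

(0.783, -1.047)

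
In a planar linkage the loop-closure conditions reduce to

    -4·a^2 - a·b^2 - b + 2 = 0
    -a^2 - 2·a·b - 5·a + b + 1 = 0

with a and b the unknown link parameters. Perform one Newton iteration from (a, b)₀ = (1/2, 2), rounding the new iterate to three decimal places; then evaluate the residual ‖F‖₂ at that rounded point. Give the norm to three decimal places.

At (1/2, 2): F = (-3.000, -1.750).
Jacobian J = [[-8·a - b^2, -2·a·b - 1], [-2·a - 2·b - 5, -2·a + 1]].
At the point, J = [[-8.000, -3.000], [-10.000, 0.000]] (det J = -30.000).
Solving J·Δ = −F gives Δ = (-0.175, -0.533).
Then the next iterate is (a, b)₁ = (0.325, 1.467).
Re-evaluating at (0.325, 1.467): F = (-0.58893, -0.21718), so ‖F‖₂ = 0.628.

0.628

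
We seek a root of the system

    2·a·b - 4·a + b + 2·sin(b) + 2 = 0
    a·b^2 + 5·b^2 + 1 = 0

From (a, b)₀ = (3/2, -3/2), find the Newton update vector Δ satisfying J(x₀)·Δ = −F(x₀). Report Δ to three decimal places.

At (3/2, -3/2): F = (-11.99499, 15.625).
Jacobian J = [[2·b - 4, 2·a + 2·cos(b) + 1], [b^2, 2·a·b + 10·b]].
At the point, J = [[-7.000, 4.14147], [2.250, -19.500]] (det J = 127.18168).
Solving J·Δ = −F gives Δ = (-1.330, 0.648).

(-1.330, 0.648)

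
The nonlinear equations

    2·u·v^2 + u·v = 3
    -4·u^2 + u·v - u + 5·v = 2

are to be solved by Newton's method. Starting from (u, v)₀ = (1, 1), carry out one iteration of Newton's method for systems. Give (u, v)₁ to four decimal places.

At (1, 1): F = (0.0000, -1.0000).
Jacobian J = [[2·v^2 + v, 4·u·v + u], [-8·u + v - 1, u + 5]].
At the point, J = [[3.0000, 5.0000], [-8.0000, 6.0000]] (det J = 58.0000).
Solving J·Δ = −F gives Δ = (-0.0862, 0.0517).
Then the next iterate is (u, v)₁ = (0.9138, 1.0517).

(0.9138, 1.0517)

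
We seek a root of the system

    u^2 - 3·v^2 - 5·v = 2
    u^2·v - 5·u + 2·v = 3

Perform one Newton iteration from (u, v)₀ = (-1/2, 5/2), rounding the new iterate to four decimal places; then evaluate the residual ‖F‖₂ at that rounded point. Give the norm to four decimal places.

8.2319

At (-1/2, 5/2): F = (-33.0000, 5.1250).
Jacobian J = [[2·u, -6·v - 5], [2·u·v - 5, u^2 + 2]].
At the point, J = [[-1.0000, -20.0000], [-7.5000, 2.2500]] (det J = -152.2500).
Solving J·Δ = −F gives Δ = (0.1856, -1.6593).
Then the next iterate is (u, v)₁ = (-0.3144, 0.8407).
Re-evaluating at (-0.3144, 0.8407): F = (-8.224982, 0.336501), so ‖F‖₂ = 8.2319.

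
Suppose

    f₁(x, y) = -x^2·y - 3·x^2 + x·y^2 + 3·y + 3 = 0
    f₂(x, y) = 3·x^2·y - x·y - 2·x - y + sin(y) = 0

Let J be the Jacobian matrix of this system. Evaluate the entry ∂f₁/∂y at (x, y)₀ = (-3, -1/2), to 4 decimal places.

∂f₁/∂y = -x^2 + 2·x·y + 3.
At (-3, -1/2) this is -3.0000.

-3.0000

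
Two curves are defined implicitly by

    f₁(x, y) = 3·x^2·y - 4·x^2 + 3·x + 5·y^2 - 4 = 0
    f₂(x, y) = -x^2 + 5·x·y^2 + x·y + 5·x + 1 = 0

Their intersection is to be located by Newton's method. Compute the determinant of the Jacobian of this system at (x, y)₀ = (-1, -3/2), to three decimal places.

J = [[6·x·y - 8·x + 3, 3·x^2 + 10·y], [-2·x + 5·y^2 + y + 5, 10·x·y + x]].
At the point, J = [[20.000, -12.000], [16.750, 14.000]].
det J = 481.000.

481.000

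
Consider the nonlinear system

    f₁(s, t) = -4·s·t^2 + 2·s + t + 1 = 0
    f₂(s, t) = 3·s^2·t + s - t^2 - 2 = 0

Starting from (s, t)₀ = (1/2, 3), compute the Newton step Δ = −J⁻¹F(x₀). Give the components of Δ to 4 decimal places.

(0.0780, -1.4229)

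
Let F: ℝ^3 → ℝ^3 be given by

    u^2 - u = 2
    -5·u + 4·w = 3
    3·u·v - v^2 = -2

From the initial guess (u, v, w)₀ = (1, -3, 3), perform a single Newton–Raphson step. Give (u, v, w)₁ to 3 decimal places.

At (1, -3, 3): F = (-2.000, 4.000, -16.000).
Jacobian J = [[2·u - 1, 0, 0], [-5, 0, 4], [3·v, 3·u - 2·v, 0]].
At the point, J = [[1.000, 0.000, 0.000], [-5.000, 0.000, 4.000], [-9.000, 9.000, 0.000]] (det J = -36.000).
Solving J·Δ = −F gives Δ = (2.000, 3.778, 1.500).
Then the next iterate is (u, v, w)₁ = (3.000, 0.778, 4.500).

(3.000, 0.778, 4.500)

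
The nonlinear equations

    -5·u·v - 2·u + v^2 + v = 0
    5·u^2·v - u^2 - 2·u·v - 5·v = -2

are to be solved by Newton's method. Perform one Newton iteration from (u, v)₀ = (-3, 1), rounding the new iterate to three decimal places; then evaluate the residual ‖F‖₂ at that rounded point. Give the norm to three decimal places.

217.187

At (-3, 1): F = (23.000, 39.000).
Jacobian J = [[-5·v - 2, -5·u + 2·v + 1], [10·u·v - 2·u - 2·v, 5·u^2 - 2·u - 5]].
At the point, J = [[-7.000, 18.000], [-26.000, 46.000]] (det J = 146.000).
Solving J·Δ = −F gives Δ = (-2.438, -2.226).
Then the next iterate is (u, v)₁ = (-5.438, -1.226).
Re-evaluating at (-5.438, -1.226): F = (-22.18186, -216.05122), so ‖F‖₂ = 217.187.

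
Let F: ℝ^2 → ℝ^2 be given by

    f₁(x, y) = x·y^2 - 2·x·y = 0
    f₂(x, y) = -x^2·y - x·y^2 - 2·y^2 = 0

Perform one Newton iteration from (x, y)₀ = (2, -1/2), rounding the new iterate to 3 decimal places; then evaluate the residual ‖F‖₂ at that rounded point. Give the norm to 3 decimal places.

At (2, -1/2): F = (2.500, 1.000).
Jacobian J = [[y^2 - 2·y, 2·x·y - 2·x], [-2·x·y - y^2, -x^2 - 2·x·y - 4·y]].
At the point, J = [[1.250, -6.000], [1.750, 0.000]] (det J = 10.500).
Solving J·Δ = −F gives Δ = (-0.571, 0.298).
Then the next iterate is (x, y)₁ = (1.429, -0.202).
Re-evaluating at (1.429, -0.202): F = (0.63562, 0.27258), so ‖F‖₂ = 0.692.

0.692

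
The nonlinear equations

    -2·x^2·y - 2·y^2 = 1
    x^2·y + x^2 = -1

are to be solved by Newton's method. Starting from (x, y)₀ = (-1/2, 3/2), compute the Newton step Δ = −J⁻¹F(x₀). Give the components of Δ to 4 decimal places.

(0.5806, -0.6935)

At (-1/2, 3/2): F = (-6.2500, 1.6250).
Jacobian J = [[-4·x·y, -2·x^2 - 4·y], [2·x·y + 2·x, x^2]].
At the point, J = [[3.0000, -6.5000], [-2.5000, 0.2500]] (det J = -15.5000).
Solving J·Δ = −F gives Δ = (0.5806, -0.6935).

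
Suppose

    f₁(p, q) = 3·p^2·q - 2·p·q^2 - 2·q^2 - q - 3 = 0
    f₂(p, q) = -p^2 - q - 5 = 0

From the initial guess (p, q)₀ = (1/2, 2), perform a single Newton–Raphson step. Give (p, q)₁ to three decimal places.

(-6.652, 1.902)

At (1/2, 2): F = (-15.500, -7.250).
Jacobian J = [[6·p·q - 2·q^2, 3·p^2 - 4·p·q - 4·q - 1], [-2·p, -1]].
At the point, J = [[-2.000, -12.250], [-1.000, -1.000]] (det J = -10.250).
Solving J·Δ = −F gives Δ = (-7.152, -0.098).
Then the next iterate is (p, q)₁ = (-6.652, 1.902).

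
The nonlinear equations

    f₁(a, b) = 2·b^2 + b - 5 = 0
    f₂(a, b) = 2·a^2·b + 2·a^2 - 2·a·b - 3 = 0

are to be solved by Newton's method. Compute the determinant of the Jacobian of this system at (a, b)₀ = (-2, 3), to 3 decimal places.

J = [[0, 4·b + 1], [4·a·b + 4·a - 2·b, 2·a^2 - 2·a]].
At the point, J = [[0.000, 13.000], [-38.000, 12.000]].
det J = 494.000.

494.000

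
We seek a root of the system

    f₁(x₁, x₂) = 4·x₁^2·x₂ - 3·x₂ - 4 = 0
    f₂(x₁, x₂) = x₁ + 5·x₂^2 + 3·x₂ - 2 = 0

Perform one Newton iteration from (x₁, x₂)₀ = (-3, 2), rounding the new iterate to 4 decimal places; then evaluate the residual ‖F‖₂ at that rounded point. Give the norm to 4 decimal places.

At (-3, 2): F = (62.0000, 21.0000).
Jacobian J = [[8·x₁·x₂, 4·x₁^2 - 3], [1, 10·x₂ + 3]].
At the point, J = [[-48.0000, 33.0000], [1.0000, 23.0000]] (det J = -1137.0000).
Solving J·Δ = −F gives Δ = (0.6447, -0.9411).
Then the next iterate is (x₁, x₂)₁ = (-2.3553, 1.0589).
Re-evaluating at (-2.3553, 1.0589): F = (16.320029, 4.427746), so ‖F‖₂ = 16.9100.

16.9100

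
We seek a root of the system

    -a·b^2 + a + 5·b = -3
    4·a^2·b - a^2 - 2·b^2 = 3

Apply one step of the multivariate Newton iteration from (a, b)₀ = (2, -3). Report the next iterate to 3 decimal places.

(1.308, -1.679)

At (2, -3): F = (-28.000, -73.000).
Jacobian J = [[-b^2 + 1, -2·a·b + 5], [8·a·b - 2·a, 4·a^2 - 4·b]].
At the point, J = [[-8.000, 17.000], [-52.000, 28.000]] (det J = 660.000).
Solving J·Δ = −F gives Δ = (-0.692, 1.321).
Then the next iterate is (a, b)₁ = (1.308, -1.679).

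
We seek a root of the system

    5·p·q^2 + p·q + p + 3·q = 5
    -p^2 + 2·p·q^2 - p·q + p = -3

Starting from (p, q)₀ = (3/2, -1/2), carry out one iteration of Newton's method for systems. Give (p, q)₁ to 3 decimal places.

(4.138, -0.253)

At (3/2, -1/2): F = (-3.875, 3.750).
Jacobian J = [[5·q^2 + q + 1, 10·p·q + p + 3], [-2·p + 2·q^2 - q + 1, 4·p·q - p]].
At the point, J = [[1.750, -3.000], [-1.000, -4.500]] (det J = -10.875).
Solving J·Δ = −F gives Δ = (2.638, 0.247).
Then the next iterate is (p, q)₁ = (4.138, -0.253).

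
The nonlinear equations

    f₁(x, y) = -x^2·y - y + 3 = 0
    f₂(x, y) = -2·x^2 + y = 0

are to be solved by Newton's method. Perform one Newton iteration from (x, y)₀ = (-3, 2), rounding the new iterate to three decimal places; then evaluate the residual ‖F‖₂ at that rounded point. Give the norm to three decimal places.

5.501

At (-3, 2): F = (-17.000, -16.000).
Jacobian J = [[-2·x·y, -x^2 - 1], [-4·x, 1]].
At the point, J = [[12.000, -10.000], [12.000, 1.000]] (det J = 132.000).
Solving J·Δ = −F gives Δ = (1.341, -0.091).
Then the next iterate is (x, y)₁ = (-1.659, 1.909).
Re-evaluating at (-1.659, 1.909): F = (-4.16310, -3.59556), so ‖F‖₂ = 5.501.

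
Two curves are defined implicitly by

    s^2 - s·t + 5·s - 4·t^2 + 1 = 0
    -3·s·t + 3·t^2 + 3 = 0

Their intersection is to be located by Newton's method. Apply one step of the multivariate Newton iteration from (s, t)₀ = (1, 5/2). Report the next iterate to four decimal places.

At (1, 5/2): F = (-20.5000, 14.2500).
Jacobian J = [[2·s - t + 5, -s - 8·t], [-3·t, -3·s + 6·t]].
At the point, J = [[4.5000, -21.0000], [-7.5000, 12.0000]] (det J = -103.5000).
Solving J·Δ = −F gives Δ = (0.5145, -0.8659).
Then the next iterate is (s, t)₁ = (1.5145, 1.6341).

(1.5145, 1.6341)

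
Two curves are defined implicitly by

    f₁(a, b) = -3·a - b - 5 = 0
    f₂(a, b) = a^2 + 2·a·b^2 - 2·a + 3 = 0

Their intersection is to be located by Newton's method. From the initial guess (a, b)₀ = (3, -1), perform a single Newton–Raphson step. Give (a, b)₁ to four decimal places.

(-1.0000, -2.0000)

At (3, -1): F = (-13.0000, 12.0000).
Jacobian J = [[-3, -1], [2·a + 2·b^2 - 2, 4·a·b]].
At the point, J = [[-3.0000, -1.0000], [6.0000, -12.0000]] (det J = 42.0000).
Solving J·Δ = −F gives Δ = (-4.0000, -1.0000).
Then the next iterate is (a, b)₁ = (-1.0000, -2.0000).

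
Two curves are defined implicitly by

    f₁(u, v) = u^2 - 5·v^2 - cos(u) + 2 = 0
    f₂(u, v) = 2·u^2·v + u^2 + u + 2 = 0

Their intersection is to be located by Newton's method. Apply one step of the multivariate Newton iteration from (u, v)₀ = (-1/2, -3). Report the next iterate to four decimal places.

(-0.6622, -1.5537)

At (-1/2, -3): F = (-43.627583, 0.2500).
Jacobian J = [[2·u + sin(u), -10·v], [4·u·v + 2·u + 1, 2·u^2]].
At the point, J = [[-1.479426, 30.0000], [6.0000, 0.5000]] (det J = -180.739713).
Solving J·Δ = −F gives Δ = (-0.1622, 1.4463).
Then the next iterate is (u, v)₁ = (-0.6622, -1.5537).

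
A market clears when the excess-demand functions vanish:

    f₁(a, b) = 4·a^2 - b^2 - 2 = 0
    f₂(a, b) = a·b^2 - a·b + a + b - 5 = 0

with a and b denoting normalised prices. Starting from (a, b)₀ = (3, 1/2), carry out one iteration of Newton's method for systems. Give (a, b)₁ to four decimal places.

At (3, 1/2): F = (33.7500, -2.2500).
Jacobian J = [[8·a, -2·b], [b^2 - b + 1, 2·a·b - a + 1]].
At the point, J = [[24.0000, -1.0000], [0.7500, 1.0000]] (det J = 24.7500).
Solving J·Δ = −F gives Δ = (-1.2727, 3.2045).
Then the next iterate is (a, b)₁ = (1.7273, 3.7045).

(1.7273, 3.7045)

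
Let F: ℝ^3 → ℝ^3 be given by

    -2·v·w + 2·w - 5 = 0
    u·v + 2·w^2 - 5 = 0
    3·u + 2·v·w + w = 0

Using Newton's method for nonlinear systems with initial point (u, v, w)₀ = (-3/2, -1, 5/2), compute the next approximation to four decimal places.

(-0.1361, -0.5578, 1.8027)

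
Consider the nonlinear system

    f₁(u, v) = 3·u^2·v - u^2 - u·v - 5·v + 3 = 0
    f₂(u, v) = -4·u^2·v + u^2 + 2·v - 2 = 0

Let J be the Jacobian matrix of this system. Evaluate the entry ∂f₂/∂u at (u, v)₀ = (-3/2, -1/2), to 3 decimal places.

∂f₂/∂u = -8·u·v + 2·u.
At (-3/2, -1/2) this is -9.000.

-9.000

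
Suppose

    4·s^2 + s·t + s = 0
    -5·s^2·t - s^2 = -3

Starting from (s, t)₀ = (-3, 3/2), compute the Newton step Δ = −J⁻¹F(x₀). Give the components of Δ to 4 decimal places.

At (-3, 3/2): F = (28.5000, -73.5000).
Jacobian J = [[8·s + t + 1, s], [-10·s·t - 2·s, -5·s^2]].
At the point, J = [[-21.5000, -3.0000], [51.0000, -45.0000]] (det J = 1120.5000).
Solving J·Δ = −F gives Δ = (1.3414, -0.1131).

(1.3414, -0.1131)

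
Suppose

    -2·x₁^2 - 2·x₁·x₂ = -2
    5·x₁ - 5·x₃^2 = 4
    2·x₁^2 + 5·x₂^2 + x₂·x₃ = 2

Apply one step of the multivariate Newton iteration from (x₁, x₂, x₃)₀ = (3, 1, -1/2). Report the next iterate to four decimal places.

(1.5418, 0.7358, -0.9918)

At (3, 1, -1/2): F = (-22.0000, 9.7500, 20.5000).
Jacobian J = [[-4·x₁ - 2·x₂, -2·x₁, 0], [5, 0, -10·x₃], [4·x₁, 10·x₂ + x₃, x₂]].
At the point, J = [[-14.0000, -6.0000, 0.0000], [5.0000, 0.0000, 5.0000], [12.0000, 9.5000, 1.0000]] (det J = 335.0000).
Solving J·Δ = −F gives Δ = (-1.4582, -0.2642, -0.4918).
Then the next iterate is (x₁, x₂, x₃)₁ = (1.5418, 0.7358, -0.9918).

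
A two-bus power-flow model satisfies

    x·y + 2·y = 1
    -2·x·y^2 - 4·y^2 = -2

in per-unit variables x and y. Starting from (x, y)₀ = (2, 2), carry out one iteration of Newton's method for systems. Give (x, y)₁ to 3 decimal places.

At (2, 2): F = (7.000, -30.000).
Jacobian J = [[y, x + 2], [-2·y^2, -4·x·y - 8·y]].
At the point, J = [[2.000, 4.000], [-8.000, -32.000]] (det J = -32.000).
Solving J·Δ = −F gives Δ = (-3.250, -0.125).
Then the next iterate is (x, y)₁ = (-1.250, 1.875).

(-1.250, 1.875)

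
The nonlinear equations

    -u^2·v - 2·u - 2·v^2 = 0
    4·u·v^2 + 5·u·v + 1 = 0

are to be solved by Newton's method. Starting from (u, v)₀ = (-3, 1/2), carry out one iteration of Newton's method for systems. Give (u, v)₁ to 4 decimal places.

(8.4348, 1.6304)

At (-3, 1/2): F = (1.0000, -9.5000).
Jacobian J = [[-2·u·v - 2, -u^2 - 4·v], [4·v^2 + 5·v, 8·u·v + 5·u]].
At the point, J = [[1.0000, -11.0000], [3.5000, -27.0000]] (det J = 11.5000).
Solving J·Δ = −F gives Δ = (11.4348, 1.1304).
Then the next iterate is (u, v)₁ = (8.4348, 1.6304).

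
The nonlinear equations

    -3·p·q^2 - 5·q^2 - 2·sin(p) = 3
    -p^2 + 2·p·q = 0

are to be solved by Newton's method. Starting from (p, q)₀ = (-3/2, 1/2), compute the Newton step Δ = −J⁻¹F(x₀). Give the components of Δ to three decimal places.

(-0.324, -1.682)

At (-3/2, 1/2): F = (-1.13001, -3.750).
Jacobian J = [[-3·q^2 - 2·cos(p), -6·p·q - 10·q], [-2·p + 2·q, 2·p]].
At the point, J = [[-0.89147, -0.500], [4.000, -3.000]] (det J = 4.67442).
Solving J·Δ = −F gives Δ = (-0.324, -1.682).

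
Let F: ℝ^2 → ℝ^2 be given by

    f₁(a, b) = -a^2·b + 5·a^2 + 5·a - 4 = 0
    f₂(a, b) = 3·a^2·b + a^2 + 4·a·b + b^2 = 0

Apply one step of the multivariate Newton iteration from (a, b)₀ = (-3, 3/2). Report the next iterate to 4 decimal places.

At (-3, 3/2): F = (12.5000, 33.7500).
Jacobian J = [[-2·a·b + 10·a + 5, -a^2], [6·a·b + 2·a + 4·b, 3·a^2 + 4·a + 2·b]].
At the point, J = [[-16.0000, -9.0000], [-27.0000, 18.0000]] (det J = -531.0000).
Solving J·Δ = −F gives Δ = (0.9958, -0.3814).
Then the next iterate is (a, b)₁ = (-2.0042, 1.1186).

(-2.0042, 1.1186)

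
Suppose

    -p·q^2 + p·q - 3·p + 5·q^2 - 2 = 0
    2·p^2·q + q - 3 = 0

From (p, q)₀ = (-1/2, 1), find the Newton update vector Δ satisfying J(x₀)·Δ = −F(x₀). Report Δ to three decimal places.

(-1.364, -0.818)

At (-1/2, 1): F = (4.500, -1.500).
Jacobian J = [[-q^2 + q - 3, -2·p·q + p + 10·q], [4·p·q, 2·p^2 + 1]].
At the point, J = [[-3.000, 10.500], [-2.000, 1.500]] (det J = 16.500).
Solving J·Δ = −F gives Δ = (-1.364, -0.818).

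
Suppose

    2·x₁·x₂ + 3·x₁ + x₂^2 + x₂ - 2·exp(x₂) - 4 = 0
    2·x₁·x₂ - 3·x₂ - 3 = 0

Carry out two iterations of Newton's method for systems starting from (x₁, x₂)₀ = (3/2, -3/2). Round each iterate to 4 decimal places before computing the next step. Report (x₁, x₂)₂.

At (3/2, -3/2): F = (-3.696260, -3.0000).
Jacobian J = [[2·x₂ + 3, 2·x₁ + 2·x₂ - 2·exp(x₂) + 1], [2·x₂, 2·x₁ - 3]].
At the point, J = [[0.0000, 0.553740], [-3.0000, 0.0000]] (det J = 1.661219).
Solving J·Δ = −F gives Δ = (-1.0000, 6.6751).
Then the next iterate is (x₁, x₂)₁ = (0.5000, 5.1751).
Round to (0.5000, 5.1751) and repeat: F = (-318.996730, -13.3502), J = [[13.3502, -341.278390], [10.3502, -2.0000]].
Δ = (1.1177, -0.8910), so (x₁, x₂)₂ = (1.6177, 4.2841).

(1.6177, 4.2841)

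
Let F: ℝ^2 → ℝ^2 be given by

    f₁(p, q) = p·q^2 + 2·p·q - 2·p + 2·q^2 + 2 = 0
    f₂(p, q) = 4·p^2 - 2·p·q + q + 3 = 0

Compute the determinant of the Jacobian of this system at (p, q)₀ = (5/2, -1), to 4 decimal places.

100.0000

J = [[q^2 + 2·q - 2, 2·p·q + 2·p + 4·q], [8·p - 2·q, -2·p + 1]].
At the point, J = [[-3.0000, -4.0000], [22.0000, -4.0000]].
det J = 100.0000.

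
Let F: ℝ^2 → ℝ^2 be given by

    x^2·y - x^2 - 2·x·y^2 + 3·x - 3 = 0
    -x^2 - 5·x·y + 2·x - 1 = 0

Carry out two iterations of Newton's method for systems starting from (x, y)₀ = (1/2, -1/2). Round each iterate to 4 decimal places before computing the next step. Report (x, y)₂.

At (1/2, -1/2): F = (-2.1250, 1.0000).
Jacobian J = [[2·x·y - 2·x - 2·y^2 + 3, x^2 - 4·x·y], [-2·x - 5·y + 2, -5·x]].
At the point, J = [[1.0000, 1.2500], [3.5000, -2.5000]] (det J = -6.8750).
Solving J·Δ = −F gives Δ = (0.5909, 1.2273).
Then the next iterate is (x, y)₁ = (1.0909, 0.7273).
Round to (1.0909, 0.7273) and repeat: F = (-1.205927, -3.975321), J = [[1.347093, -1.983583], [-3.8183, -5.4545]].
Δ = (-0.0876, -0.6675), so (x, y)₂ = (1.0033, 0.0598).

(1.0033, 0.0598)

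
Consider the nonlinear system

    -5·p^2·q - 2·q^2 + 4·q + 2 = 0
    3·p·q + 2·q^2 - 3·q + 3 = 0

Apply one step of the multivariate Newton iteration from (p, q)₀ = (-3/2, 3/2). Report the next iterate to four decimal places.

(-0.3551, 2.4348)

At (-3/2, 3/2): F = (-13.3750, -3.7500).
Jacobian J = [[-10·p·q, -5·p^2 - 4·q + 4], [3·q, 3·p + 4·q - 3]].
At the point, J = [[22.5000, -13.2500], [4.5000, -1.5000]] (det J = 25.8750).
Solving J·Δ = −F gives Δ = (1.1449, 0.9348).
Then the next iterate is (p, q)₁ = (-0.3551, 2.4348).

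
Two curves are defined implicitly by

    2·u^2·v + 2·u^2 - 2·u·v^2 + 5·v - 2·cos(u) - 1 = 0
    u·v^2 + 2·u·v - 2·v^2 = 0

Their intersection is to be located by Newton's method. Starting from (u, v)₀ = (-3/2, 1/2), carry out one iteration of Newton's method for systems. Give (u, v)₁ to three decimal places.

(-1.028, 0.225)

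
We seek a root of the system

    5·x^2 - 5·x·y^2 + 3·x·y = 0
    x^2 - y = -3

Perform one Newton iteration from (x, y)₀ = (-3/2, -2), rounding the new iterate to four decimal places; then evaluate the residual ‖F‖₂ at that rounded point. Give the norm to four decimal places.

At (-3/2, -2): F = (50.2500, 7.2500).
Jacobian J = [[10·x - 5·y^2 + 3·y, -10·x·y + 3·x], [2·x, -1]].
At the point, J = [[-41.0000, -34.5000], [-3.0000, -1.0000]] (det J = -62.5000).
Solving J·Δ = −F gives Δ = (3.1980, -2.3440).
Then the next iterate is (x, y)₁ = (1.6980, -4.3440).
Re-evaluating at (1.6980, -4.3440): F = (-167.921469, 10.227204), so ‖F‖₂ = 168.2326.

168.2326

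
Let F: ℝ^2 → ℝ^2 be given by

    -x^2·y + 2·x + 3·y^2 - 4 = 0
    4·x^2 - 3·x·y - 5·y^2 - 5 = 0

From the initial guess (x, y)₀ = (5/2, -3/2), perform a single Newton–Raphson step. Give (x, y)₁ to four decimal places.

(1.5257, -0.9840)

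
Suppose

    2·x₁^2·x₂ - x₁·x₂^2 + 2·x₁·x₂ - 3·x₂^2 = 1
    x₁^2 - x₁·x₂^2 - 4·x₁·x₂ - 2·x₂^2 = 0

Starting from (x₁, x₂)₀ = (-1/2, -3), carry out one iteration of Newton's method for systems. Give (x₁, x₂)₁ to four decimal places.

(-0.2100, -1.3027)

At (-1/2, -3): F = (-22.0000, -19.2500).
Jacobian J = [[4·x₁·x₂ - x₂^2 + 2·x₂, 2·x₁^2 - 2·x₁·x₂ + 2·x₁ - 6·x₂], [2·x₁ - x₂^2 - 4·x₂, -2·x₁·x₂ - 4·x₁ - 4·x₂]].
At the point, J = [[-9.0000, 14.5000], [2.0000, 11.0000]] (det J = -128.0000).
Solving J·Δ = −F gives Δ = (0.2900, 1.6973).
Then the next iterate is (x₁, x₂)₁ = (-0.2100, -1.3027).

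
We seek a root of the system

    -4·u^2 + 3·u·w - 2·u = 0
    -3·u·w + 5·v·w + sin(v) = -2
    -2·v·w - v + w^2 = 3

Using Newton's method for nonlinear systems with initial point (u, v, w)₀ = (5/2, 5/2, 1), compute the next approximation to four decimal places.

(-0.8948, 4.9336, -4.6003)

At (5/2, 5/2, 1): F = (-22.5000, 7.598472, -9.5000).
Jacobian J = [[-8·u + 3·w - 2, 0, 3·u], [-3·w, 5·w + cos(v), -3·u + 5·v], [0, -2·w - 1, -2·v + 2·w]].
At the point, J = [[-19.0000, 0.0000, 7.5000], [-3.0000, 4.198856, 5.0000], [0.0000, -3.0000, -3.0000]] (det J = 21.834814).
Solving J·Δ = −F gives Δ = (-3.3948, 2.4336, -5.6003).
Then the next iterate is (u, v, w)₁ = (-0.8948, 4.9336, -4.6003).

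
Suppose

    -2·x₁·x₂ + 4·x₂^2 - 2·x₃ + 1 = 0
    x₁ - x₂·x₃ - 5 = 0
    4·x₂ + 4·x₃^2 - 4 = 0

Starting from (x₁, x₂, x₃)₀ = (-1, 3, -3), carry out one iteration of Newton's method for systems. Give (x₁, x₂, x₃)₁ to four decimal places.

At (-1, 3, -3): F = (49.0000, 3.0000, 44.0000).
Jacobian J = [[-2·x₂, -2·x₁ + 8·x₂, -2], [1, -x₃, -x₂], [0, 4, 8·x₃]].
At the point, J = [[-6.0000, 26.0000, -2.0000], [1.0000, 3.0000, -3.0000], [0.0000, 4.0000, -24.0000]] (det J = 976.0000).
Solving J·Δ = −F gives Δ = (4.3648, -0.7459, 1.7090).
Then the next iterate is (x₁, x₂, x₃)₁ = (3.3648, 2.2541, -1.2910).

(3.3648, 2.2541, -1.2910)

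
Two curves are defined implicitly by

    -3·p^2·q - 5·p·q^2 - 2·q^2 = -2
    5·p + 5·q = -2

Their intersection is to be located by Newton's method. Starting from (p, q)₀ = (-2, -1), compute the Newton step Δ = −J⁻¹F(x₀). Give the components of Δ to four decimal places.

(4.6182, -2.0182)

At (-2, -1): F = (22.0000, -13.0000).
Jacobian J = [[-6·p·q - 5·q^2, -3·p^2 - 10·p·q - 4·q], [5, 5]].
At the point, J = [[-17.0000, -28.0000], [5.0000, 5.0000]] (det J = 55.0000).
Solving J·Δ = −F gives Δ = (4.6182, -2.0182).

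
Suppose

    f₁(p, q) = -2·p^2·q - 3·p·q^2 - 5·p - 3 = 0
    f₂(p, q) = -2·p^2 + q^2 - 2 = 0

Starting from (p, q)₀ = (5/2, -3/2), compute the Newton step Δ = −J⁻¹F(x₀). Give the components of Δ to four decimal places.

(-1.8102, 1.9508)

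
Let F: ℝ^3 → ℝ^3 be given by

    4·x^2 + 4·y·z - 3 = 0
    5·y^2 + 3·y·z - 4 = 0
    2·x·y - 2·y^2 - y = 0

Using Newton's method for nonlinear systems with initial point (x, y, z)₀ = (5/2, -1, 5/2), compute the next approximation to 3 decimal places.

(1.186, -0.579, -0.018)

At (5/2, -1, 5/2): F = (12.000, -6.500, -6.000).
Jacobian J = [[8·x, 4·z, 4·y], [0, 10·y + 3·z, 3·y], [2·y, 2·x - 4·y - 1, 0]].
At the point, J = [[20.000, 10.000, -4.000], [0.000, -2.500, -3.000], [-2.000, 8.000, 0.000]] (det J = 560.000).
Solving J·Δ = −F gives Δ = (-1.314, 0.421, -2.518).
Then the next iterate is (x, y, z)₁ = (1.186, -0.579, -0.018).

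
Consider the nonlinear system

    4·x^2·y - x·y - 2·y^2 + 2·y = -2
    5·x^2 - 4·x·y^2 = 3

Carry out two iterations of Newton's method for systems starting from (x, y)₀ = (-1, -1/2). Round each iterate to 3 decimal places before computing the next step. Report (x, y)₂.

At (-1, -1/2): F = (-2.000, 3.000).
Jacobian J = [[8·x·y - y, 4·x^2 - x - 4·y + 2], [10·x - 4·y^2, -8·x·y]].
At the point, J = [[4.500, 9.000], [-11.000, -4.000]] (det J = 81.000).
Solving J·Δ = −F gives Δ = (0.235, 0.105).
Then the next iterate is (x, y)₁ = (-0.765, -0.395).
Round to (-0.765, -0.395) and repeat: F = (-0.32888, 0.40356), J = [[2.81240, 6.68590], [-8.27410, -2.41740]].
Δ = (0.039, 0.033), so (x, y)₂ = (-0.726, -0.362).

(-0.726, -0.362)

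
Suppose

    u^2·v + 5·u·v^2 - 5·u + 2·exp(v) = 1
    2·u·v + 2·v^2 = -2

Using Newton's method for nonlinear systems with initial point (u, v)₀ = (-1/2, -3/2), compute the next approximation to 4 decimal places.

At (-1/2, -3/2): F = (-4.053740, 8.0000).
Jacobian J = [[2·u·v + 5·v^2 - 5, u^2 + 10·u·v + 2·exp(v)], [2·v, 2·u + 4·v]].
At the point, J = [[7.7500, 8.196260], [-3.0000, -7.0000]] (det J = -29.661219).
Solving J·Δ = −F gives Δ = (-1.2540, 1.6803).
Then the next iterate is (u, v)₁ = (-1.7540, 0.1803).

(-1.7540, 0.1803)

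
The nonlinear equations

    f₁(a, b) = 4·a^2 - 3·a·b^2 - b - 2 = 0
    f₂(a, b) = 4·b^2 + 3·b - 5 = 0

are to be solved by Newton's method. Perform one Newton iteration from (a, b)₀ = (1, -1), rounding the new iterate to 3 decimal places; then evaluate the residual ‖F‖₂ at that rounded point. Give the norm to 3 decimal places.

5.384

At (1, -1): F = (0.000, -4.000).
Jacobian J = [[8·a - 3·b^2, -6·a·b - 1], [0, 8·b + 3]].
At the point, J = [[5.000, 5.000], [0.000, -5.000]] (det J = -25.000).
Solving J·Δ = −F gives Δ = (0.800, -0.800).
Then the next iterate is (a, b)₁ = (1.800, -1.800).
Re-evaluating at (1.800, -1.800): F = (-4.736, 2.560), so ‖F‖₂ = 5.384.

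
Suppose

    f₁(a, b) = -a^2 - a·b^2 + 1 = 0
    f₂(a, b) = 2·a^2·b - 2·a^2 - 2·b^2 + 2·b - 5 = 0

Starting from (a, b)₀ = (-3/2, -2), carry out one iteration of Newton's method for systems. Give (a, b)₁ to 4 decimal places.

At (-3/2, -2): F = (4.7500, -30.5000).
Jacobian J = [[-2·a - b^2, -2·a·b], [4·a·b - 4·a, 2·a^2 - 4·b + 2]].
At the point, J = [[-1.0000, -6.0000], [18.0000, 14.5000]] (det J = 93.5000).
Solving J·Δ = −F gives Δ = (1.2206, 0.5882).
Then the next iterate is (a, b)₁ = (-0.2794, -1.4118).

(-0.2794, -1.4118)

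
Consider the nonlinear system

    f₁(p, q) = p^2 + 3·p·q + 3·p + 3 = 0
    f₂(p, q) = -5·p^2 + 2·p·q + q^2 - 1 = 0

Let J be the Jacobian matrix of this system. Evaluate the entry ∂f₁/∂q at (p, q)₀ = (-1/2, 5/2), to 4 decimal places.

-1.5000

∂f₁/∂q = 3·p.
At (-1/2, 5/2) this is -1.5000.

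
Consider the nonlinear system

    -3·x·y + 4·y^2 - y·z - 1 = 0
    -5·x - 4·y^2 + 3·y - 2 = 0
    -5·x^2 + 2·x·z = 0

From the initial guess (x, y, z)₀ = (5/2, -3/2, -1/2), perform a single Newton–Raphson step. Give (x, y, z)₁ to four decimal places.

(3.6466, 0.7489, 12.2126)

At (5/2, -3/2, -1/2): F = (18.5000, -28.0000, -33.7500).
Jacobian J = [[-3·y, -3·x + 8·y - z, -y], [-5, -8·y + 3, 0], [-10·x + 2·z, 0, 2·x]].
At the point, J = [[4.5000, -19.0000, 1.5000], [-5.0000, 15.0000, 0.0000], [-26.0000, 0.0000, 5.0000]] (det J = 447.5000).
Solving J·Δ = −F gives Δ = (1.1466, 2.2489, 12.7126).
Then the next iterate is (x, y, z)₁ = (3.6466, 0.7489, 12.2126).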